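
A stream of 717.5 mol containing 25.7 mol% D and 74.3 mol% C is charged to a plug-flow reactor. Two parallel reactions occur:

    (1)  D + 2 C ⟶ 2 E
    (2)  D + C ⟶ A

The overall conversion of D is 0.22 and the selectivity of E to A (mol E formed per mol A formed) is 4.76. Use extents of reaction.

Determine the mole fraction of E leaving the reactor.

Conversion of D: D consumed = 0.22 × 184.4 = 40.57 mol = 1ξ₁ + 1ξ₂.
Selectivity: 2ξ₁ / (1ξ₂) = 4.76 → ξ₁ = 2.38 ξ₂.
Substitute: (1·2.38 + 1) ξ₂ = 40.57 → ξ₂ = 12 mol, ξ₁ = 28.57 mol.
Outlet amounts (n = n₀ + Σ ν·ξ):
  D: 184.4 − 1(28.57) − 1(12) = 143.8
  C: 533.1 − 2(28.57) − 1(12) = 464
  E: 0 + 2(28.57) = 57.13
  A: 0 + 1(12) = 12
Total out = 676.9 mol; y_E = 57.13 / 676.9 = 0.0844.

0.0844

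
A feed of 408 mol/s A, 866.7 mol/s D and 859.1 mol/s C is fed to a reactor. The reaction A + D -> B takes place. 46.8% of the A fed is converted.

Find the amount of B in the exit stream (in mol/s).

191 mol/s

A reacted = 0.468 × 408 = 190.9 mol/s; ν_A = −1, so ξ = 190.9/1 = 190.9 mol/s.
Outlet amounts (n = n₀ + ν ξ):
  A: 408 − 1(190.9) = 217.1
  D: 866.7 − 1(190.9) = 675.8
  B: 0 + 1(190.9) = 190.9
  C: 859.1 (inert)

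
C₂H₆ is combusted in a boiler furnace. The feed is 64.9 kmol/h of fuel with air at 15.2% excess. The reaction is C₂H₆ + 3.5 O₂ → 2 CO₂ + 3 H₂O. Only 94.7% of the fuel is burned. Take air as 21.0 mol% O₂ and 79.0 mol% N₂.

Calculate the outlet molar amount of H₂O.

Stoichiometric O₂ = 3.5 × 64.9 = 227.2 kmol/h; O₂ fed = 227.2 × 1.152 = 261.7 kmol/h.
N₂ fed = 261.7 × 79/21 = 984.4 kmol/h.
Fuel reacted = 0.947 × 64.9 → ξ = 61.46 kmol/h.
Outlet (n = n₀ + ν ξ):
  C₂H₆: 64.9 − 1(61.46) = 3.44
  O₂: 261.7 − 3.5(61.46) = 46.57
  N₂: 984.4 (inert)
  CO₂: 0 + 2(61.46) = 122.9
  H₂O: 0 + 3(61.46) = 184.4

184 kmol/h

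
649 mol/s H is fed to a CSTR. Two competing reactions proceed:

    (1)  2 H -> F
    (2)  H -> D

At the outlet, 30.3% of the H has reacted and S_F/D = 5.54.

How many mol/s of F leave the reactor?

Conversion of H: H consumed = 0.303 × 649 = 196.6 mol/s = 2ξ₁ + 1ξ₂.
Selectivity: 1ξ₁ / (1ξ₂) = 5.54 → ξ₁ = 5.54 ξ₂.
Substitute: (2·5.54 + 1) ξ₂ = 196.6 → ξ₂ = 16.28 mol/s, ξ₁ = 90.18 mol/s.
Outlet amounts (n = n₀ + Σ ν·ξ):
  H: 649 − 2(90.18) − 1(16.28) = 452.4
  F: 0 + 1(90.18) = 90.18
  D: 0 + 1(16.28) = 16.28

90.2 mol/s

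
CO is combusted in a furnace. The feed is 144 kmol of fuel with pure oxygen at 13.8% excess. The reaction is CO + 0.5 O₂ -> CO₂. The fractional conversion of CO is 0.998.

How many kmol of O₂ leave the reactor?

Stoichiometric O₂ = 0.5 × 144 = 72 kmol; O₂ fed = 72 × 1.138 = 81.94 kmol.
Fuel reacted = 0.998 × 144 → ξ = 143.7 kmol.
Outlet (n = n₀ + ν ξ):
  CO: 144 − 1(143.7) = 0.288
  O₂: 81.94 − 0.5(143.7) = 10.08
  CO₂: 0 + 1(143.7) = 143.7

10.1 kmol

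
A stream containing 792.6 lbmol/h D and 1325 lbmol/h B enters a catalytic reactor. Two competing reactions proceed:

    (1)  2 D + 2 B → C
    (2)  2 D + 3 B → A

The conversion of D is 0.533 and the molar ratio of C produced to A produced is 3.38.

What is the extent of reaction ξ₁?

ξ₁ = 163 lbmol/h

Conversion of D: D consumed = 0.533 × 792.6 = 422.5 lbmol/h = 2ξ₁ + 2ξ₂.
Selectivity: 1ξ₁ / (1ξ₂) = 3.38 → ξ₁ = 3.38 ξ₂.
Substitute: (2·3.38 + 2) ξ₂ = 422.5 → ξ₂ = 48.23 lbmol/h, ξ₁ = 163 lbmol/h.
Outlet amounts (n = n₀ + Σ ν·ξ):
  D: 792.6 − 2(163) − 2(48.23) = 370.1
  B: 1325 − 2(163) − 3(48.23) = 854.3
  C: 0 + 1(163) = 163
  A: 0 + 1(48.23) = 48.23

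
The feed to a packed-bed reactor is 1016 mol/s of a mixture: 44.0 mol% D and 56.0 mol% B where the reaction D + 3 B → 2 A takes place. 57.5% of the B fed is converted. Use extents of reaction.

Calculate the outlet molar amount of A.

218 mol/s

B reacted = 0.575 × 569 = 327.2 mol/s; ν_B = −3, so ξ = 327.2/3 = 109.1 mol/s.
Outlet amounts (n = n₀ + ν ξ):
  D: 447 − 1(109.1) = 338
  B: 569 − 3(109.1) = 241.8
  A: 0 + 2(109.1) = 218.1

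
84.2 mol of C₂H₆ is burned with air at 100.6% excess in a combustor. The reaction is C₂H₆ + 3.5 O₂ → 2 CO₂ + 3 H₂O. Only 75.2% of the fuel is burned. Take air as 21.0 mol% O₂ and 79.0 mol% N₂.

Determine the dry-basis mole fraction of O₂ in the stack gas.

0.135

Stoichiometric O₂ = 3.5 × 84.2 = 294.7 mol; O₂ fed = 294.7 × 2.006 = 591.2 mol.
N₂ fed = 591.2 × 79/21 = 2224 mol.
Fuel reacted = 0.752 × 84.2 → ξ = 63.32 mol.
Outlet (n = n₀ + ν ξ):
  C₂H₆: 84.2 − 1(63.32) = 20.88
  O₂: 591.2 − 3.5(63.32) = 369.6
  N₂: 2224 (inert)
  CO₂: 0 + 2(63.32) = 126.6
  H₂O: 0 + 3(63.32) = 190
Dry total = 2741 mol; y_O₂ (dry) = 369.6 / 2741 = 0.1348.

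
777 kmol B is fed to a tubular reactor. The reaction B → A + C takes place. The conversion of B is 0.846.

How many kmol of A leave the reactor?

657 kmol

B reacted = 0.846 × 777 = 657.3 kmol; ν_B = −1, so ξ = 657.3/1 = 657.3 kmol.
Outlet amounts (n = n₀ + ν ξ):
  B: 777 − 1(657.3) = 119.7
  A: 0 + 1(657.3) = 657.3
  C: 0 + 1(657.3) = 657.3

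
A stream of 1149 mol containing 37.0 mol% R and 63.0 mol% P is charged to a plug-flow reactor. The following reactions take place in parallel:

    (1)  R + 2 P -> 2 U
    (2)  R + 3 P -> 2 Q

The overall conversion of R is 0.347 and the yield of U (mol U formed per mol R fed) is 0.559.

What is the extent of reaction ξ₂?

Yield of U: 2ξ₁ / 425.1 = 0.559 → ξ₁ = 118.8 mol.
Conversion of R: 1ξ₁ + 1ξ₂ = 0.347 × 425.1 = 147.5 → ξ₂ = 28.7 mol.
Outlet amounts (n = n₀ + Σ ν·ξ):
  R: 425.1 − 1(118.8) − 1(28.7) = 277.6
  P: 723.9 − 2(118.8) − 3(28.7) = 400.1
  U: 0 + 2(118.8) = 237.6
  Q: 0 + 2(28.7) = 57.39

ξ₂ = 28.7 mol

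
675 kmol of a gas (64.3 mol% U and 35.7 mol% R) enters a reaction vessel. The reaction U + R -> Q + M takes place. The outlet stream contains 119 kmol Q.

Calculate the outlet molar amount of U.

For Q: n = n₀ + 1ξ → 119 = 0 + 1ξ, giving ξ = 119 kmol.
Outlet amounts (n = n₀ + ν ξ):
  U: 434 − 1(119) = 315
  R: 241 − 1(119) = 122
  Q: 0 + 1(119) = 119
  M: 0 + 1(119) = 119

315 kmol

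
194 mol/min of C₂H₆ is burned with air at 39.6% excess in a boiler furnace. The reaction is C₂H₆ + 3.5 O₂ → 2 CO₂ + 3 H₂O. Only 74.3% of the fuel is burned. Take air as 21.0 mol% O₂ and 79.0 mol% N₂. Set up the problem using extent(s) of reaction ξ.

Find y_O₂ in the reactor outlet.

0.0928

Stoichiometric O₂ = 3.5 × 194 = 679 mol/min; O₂ fed = 679 × 1.396 = 947.9 mol/min.
N₂ fed = 947.9 × 79/21 = 3566 mol/min.
Fuel reacted = 0.743 × 194 → ξ = 144.1 mol/min.
Outlet (n = n₀ + ν ξ):
  C₂H₆: 194 − 1(144.1) = 49.86
  O₂: 947.9 − 3.5(144.1) = 443.4
  N₂: 3566 (inert)
  CO₂: 0 + 2(144.1) = 288.3
  H₂O: 0 + 3(144.1) = 432.4
Total out = 4780 mol/min; y_O₂ = 443.4 / 4780 = 0.09276.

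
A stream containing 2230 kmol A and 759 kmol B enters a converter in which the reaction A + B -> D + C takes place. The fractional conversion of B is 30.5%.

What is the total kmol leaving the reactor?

B reacted = 0.305 × 759 = 231.5 kmol; ν_B = −1, so ξ = 231.5/1 = 231.5 kmol.
Outlet amounts (n = n₀ + ν ξ):
  A: 2230 − 1(231.5) = 1999
  B: 759 − 1(231.5) = 527.5
  D: 0 + 1(231.5) = 231.5
  C: 0 + 1(231.5) = 231.5
Total out = 1999 + 527.5 + 231.5 + 231.5 = 2989 kmol.

2990 kmol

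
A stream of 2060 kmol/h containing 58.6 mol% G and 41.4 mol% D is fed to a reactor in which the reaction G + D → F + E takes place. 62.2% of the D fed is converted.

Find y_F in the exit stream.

0.258

D reacted = 0.622 × 852.8 = 530.5 kmol/h; ν_D = −1, so ξ = 530.5/1 = 530.5 kmol/h.
Outlet amounts (n = n₀ + ν ξ):
  G: 1207 − 1(530.5) = 676.7
  D: 852.8 − 1(530.5) = 322.4
  F: 0 + 1(530.5) = 530.5
  E: 0 + 1(530.5) = 530.5
Total out = 2060 kmol/h; y_F = 530.5 / 2060 = 0.2575.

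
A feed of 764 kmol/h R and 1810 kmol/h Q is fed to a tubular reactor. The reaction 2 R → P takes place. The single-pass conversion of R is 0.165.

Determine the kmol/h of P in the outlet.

R reacted = 0.165 × 764 = 126.1 kmol/h; ν_R = −2, so ξ = 126.1/2 = 63.03 kmol/h.
Outlet amounts (n = n₀ + ν ξ):
  R: 764 − 2(63.03) = 637.9
  P: 0 + 1(63.03) = 63.03
  Q: 1810 (inert)

63 kmol/h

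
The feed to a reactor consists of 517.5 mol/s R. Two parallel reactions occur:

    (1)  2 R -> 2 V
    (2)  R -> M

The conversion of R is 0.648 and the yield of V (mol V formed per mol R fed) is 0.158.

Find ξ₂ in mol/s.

Yield of V: 2ξ₁ / 517.5 = 0.158 → ξ₁ = 40.88 mol/s.
Conversion of R: 2ξ₁ + 1ξ₂ = 0.648 × 517.5 = 335.3 → ξ₂ = 253.6 mol/s.
Outlet amounts (n = n₀ + Σ ν·ξ):
  R: 517.5 − 2(40.88) − 1(253.6) = 182.2
  V: 0 + 2(40.88) = 81.77
  M: 0 + 1(253.6) = 253.6

ξ₂ = 254 mol/s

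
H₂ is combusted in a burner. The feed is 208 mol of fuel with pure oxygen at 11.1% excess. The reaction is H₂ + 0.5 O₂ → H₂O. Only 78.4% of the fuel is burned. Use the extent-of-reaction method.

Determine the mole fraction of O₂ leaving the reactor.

Stoichiometric O₂ = 0.5 × 208 = 104 mol; O₂ fed = 104 × 1.111 = 115.5 mol.
Fuel reacted = 0.784 × 208 → ξ = 163.1 mol.
Outlet (n = n₀ + ν ξ):
  H₂: 208 − 1(163.1) = 44.93
  O₂: 115.5 − 0.5(163.1) = 34.01
  H₂O: 0 + 1(163.1) = 163.1
Total out = 242 mol; y_O₂ = 34.01 / 242 = 0.1405.

0.141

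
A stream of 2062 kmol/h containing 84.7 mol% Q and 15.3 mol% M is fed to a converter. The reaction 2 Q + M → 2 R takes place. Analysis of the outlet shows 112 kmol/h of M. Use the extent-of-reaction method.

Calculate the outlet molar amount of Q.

For M: n = n₀ − 1ξ → 112 = 315.5 − 1ξ, giving ξ = 203.5 kmol/h.
Outlet amounts (n = n₀ + ν ξ):
  Q: 1747 − 2(203.5) = 1340
  M: 315.5 − 1(203.5) = 112
  R: 0 + 2(203.5) = 407

1340 kmol/h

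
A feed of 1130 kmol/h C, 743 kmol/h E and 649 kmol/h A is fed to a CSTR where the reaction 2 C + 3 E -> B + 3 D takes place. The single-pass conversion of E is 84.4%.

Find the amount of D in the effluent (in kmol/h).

E reacted = 0.844 × 743 = 627.1 kmol/h; ν_E = −3, so ξ = 627.1/3 = 209 kmol/h.
Outlet amounts (n = n₀ + ν ξ):
  C: 1130 − 2(209) = 711.9
  E: 743 − 3(209) = 115.9
  B: 0 + 1(209) = 209
  D: 0 + 3(209) = 627.1
  A: 649 (inert)

627 kmol/h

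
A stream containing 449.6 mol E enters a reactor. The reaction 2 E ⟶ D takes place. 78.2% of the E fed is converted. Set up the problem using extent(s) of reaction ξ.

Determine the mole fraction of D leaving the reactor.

0.642

E reacted = 0.782 × 449.6 = 351.6 mol; ν_E = −2, so ξ = 351.6/2 = 175.8 mol.
Outlet amounts (n = n₀ + ν ξ):
  E: 449.6 − 2(175.8) = 98.01
  D: 0 + 1(175.8) = 175.8
Total out = 273.8 mol; y_D = 175.8 / 273.8 = 0.642.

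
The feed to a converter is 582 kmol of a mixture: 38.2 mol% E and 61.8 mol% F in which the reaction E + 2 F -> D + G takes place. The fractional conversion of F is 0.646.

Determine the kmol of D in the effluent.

116 kmol

F reacted = 0.646 × 359.7 = 232.4 kmol; ν_F = −2, so ξ = 232.4/2 = 116.2 kmol.
Outlet amounts (n = n₀ + ν ξ):
  E: 222.3 − 1(116.2) = 106.1
  F: 359.7 − 2(116.2) = 127.3
  D: 0 + 1(116.2) = 116.2
  G: 0 + 1(116.2) = 116.2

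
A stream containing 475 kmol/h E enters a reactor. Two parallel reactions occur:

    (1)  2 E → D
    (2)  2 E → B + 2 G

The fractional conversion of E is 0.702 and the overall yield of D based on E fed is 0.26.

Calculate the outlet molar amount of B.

43.2 kmol/h

Yield of D: 1ξ₁ / 475 = 0.26 → ξ₁ = 123.5 kmol/h.
Conversion of E: 2ξ₁ + 2ξ₂ = 0.702 × 475 = 333.4 → ξ₂ = 43.22 kmol/h.
Outlet amounts (n = n₀ + Σ ν·ξ):
  E: 475 − 2(123.5) − 2(43.22) = 141.6
  D: 0 + 1(123.5) = 123.5
  B: 0 + 1(43.22) = 43.22
  G: 0 + 2(43.22) = 86.45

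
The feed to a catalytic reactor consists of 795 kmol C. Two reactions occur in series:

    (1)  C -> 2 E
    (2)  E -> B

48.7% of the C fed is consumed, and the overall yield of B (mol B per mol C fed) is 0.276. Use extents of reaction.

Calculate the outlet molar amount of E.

555 kmol

Conversion of C: C consumed = 1ξ₁ = 0.487 × 795 → ξ₁ = 387.2 kmol.
Yield of B: 1ξ₂ / 795 = 0.276 → ξ₂ = 219.4 kmol.
Outlet amounts (n = n₀ + Σ ν·ξ):
  C: 795 − 1(387.2) = 407.8
  E: 0 + 2(387.2) − 1(219.4) = 554.9
  B: 0 + 1(219.4) = 219.4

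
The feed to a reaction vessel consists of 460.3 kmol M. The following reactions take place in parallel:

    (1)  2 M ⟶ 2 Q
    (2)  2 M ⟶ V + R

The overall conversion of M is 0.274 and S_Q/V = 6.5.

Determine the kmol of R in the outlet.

Conversion of M: M consumed = 0.274 × 460.3 = 126.1 kmol = 2ξ₁ + 2ξ₂.
Selectivity: 2ξ₁ / (1ξ₂) = 6.5 → ξ₁ = 3.25 ξ₂.
Substitute: (2·3.25 + 2) ξ₂ = 126.1 → ξ₂ = 14.84 kmol, ξ₁ = 48.22 kmol.
Outlet amounts (n = n₀ + Σ ν·ξ):
  M: 460.3 − 2(48.22) − 2(14.84) = 334.2
  Q: 0 + 2(48.22) = 96.45
  V: 0 + 1(14.84) = 14.84
  R: 0 + 1(14.84) = 14.84

14.8 kmol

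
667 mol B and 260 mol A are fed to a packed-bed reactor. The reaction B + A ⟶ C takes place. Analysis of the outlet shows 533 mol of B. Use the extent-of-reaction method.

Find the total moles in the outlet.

For B: n = n₀ − 1ξ → 533 = 667 − 1ξ, giving ξ = 134 mol.
Outlet amounts (n = n₀ + ν ξ):
  B: 667 − 1(134) = 533
  A: 260 − 1(134) = 126
  C: 0 + 1(134) = 134
Total out = 533 + 126 + 134 = 793 mol.

793 mol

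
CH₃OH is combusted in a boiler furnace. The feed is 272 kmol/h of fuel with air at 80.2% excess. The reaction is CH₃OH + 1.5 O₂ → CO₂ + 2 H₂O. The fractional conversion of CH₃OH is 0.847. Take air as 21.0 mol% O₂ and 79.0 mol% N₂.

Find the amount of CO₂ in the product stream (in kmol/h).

230 kmol/h

Stoichiometric O₂ = 1.5 × 272 = 408 kmol/h; O₂ fed = 408 × 1.802 = 735.2 kmol/h.
N₂ fed = 735.2 × 79/21 = 2766 kmol/h.
Fuel reacted = 0.847 × 272 → ξ = 230.4 kmol/h.
Outlet (n = n₀ + ν ξ):
  CH₃OH: 272 − 1(230.4) = 41.62
  O₂: 735.2 − 1.5(230.4) = 389.6
  N₂: 2766 (inert)
  CO₂: 0 + 1(230.4) = 230.4
  H₂O: 0 + 2(230.4) = 460.8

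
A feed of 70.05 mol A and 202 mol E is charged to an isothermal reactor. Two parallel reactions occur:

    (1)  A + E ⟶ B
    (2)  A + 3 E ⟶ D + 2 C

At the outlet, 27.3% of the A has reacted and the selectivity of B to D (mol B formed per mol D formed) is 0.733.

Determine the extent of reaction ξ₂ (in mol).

Conversion of A: A consumed = 0.273 × 70.05 = 19.12 mol = 1ξ₁ + 1ξ₂.
Selectivity: 1ξ₁ / (1ξ₂) = 0.733 → ξ₁ = 0.733 ξ₂.
Substitute: (1·0.733 + 1) ξ₂ = 19.12 → ξ₂ = 11.03 mol, ξ₁ = 8.089 mol.
Outlet amounts (n = n₀ + Σ ν·ξ):
  A: 70.05 − 1(8.089) − 1(11.03) = 50.93
  E: 202 − 1(8.089) − 3(11.03) = 160.8
  B: 0 + 1(8.089) = 8.089
  D: 0 + 1(11.03) = 11.03
  C: 0 + 2(11.03) = 22.07

ξ₂ = 11 mol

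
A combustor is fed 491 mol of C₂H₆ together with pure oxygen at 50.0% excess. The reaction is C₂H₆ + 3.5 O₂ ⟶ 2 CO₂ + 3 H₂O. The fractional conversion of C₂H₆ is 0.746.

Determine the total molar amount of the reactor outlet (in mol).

Stoichiometric O₂ = 3.5 × 491 = 1718 mol; O₂ fed = 1718 × 1.500 = 2578 mol.
Fuel reacted = 0.746 × 491 → ξ = 366.3 mol.
Outlet (n = n₀ + ν ξ):
  C₂H₆: 491 − 1(366.3) = 124.7
  O₂: 2578 − 3.5(366.3) = 1296
  CO₂: 0 + 2(366.3) = 732.6
  H₂O: 0 + 3(366.3) = 1099
Total out = 124.7 + 1296 + 732.6 + 1099 = 3252 mol.

3250 mol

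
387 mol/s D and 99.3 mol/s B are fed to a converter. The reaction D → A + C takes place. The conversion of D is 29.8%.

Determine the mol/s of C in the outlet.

D reacted = 0.298 × 387 = 115.3 mol/s; ν_D = −1, so ξ = 115.3/1 = 115.3 mol/s.
Outlet amounts (n = n₀ + ν ξ):
  D: 387 − 1(115.3) = 271.7
  A: 0 + 1(115.3) = 115.3
  C: 0 + 1(115.3) = 115.3
  B: 99.3 (inert)

115 mol/s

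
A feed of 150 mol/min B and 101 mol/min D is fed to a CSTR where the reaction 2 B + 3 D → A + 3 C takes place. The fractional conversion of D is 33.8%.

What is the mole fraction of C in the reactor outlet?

D reacted = 0.338 × 101 = 34.14 mol/min; ν_D = −3, so ξ = 34.14/3 = 11.38 mol/min.
Outlet amounts (n = n₀ + ν ξ):
  B: 150 − 2(11.38) = 127.2
  D: 101 − 3(11.38) = 66.86
  A: 0 + 1(11.38) = 11.38
  C: 0 + 3(11.38) = 34.14
Total out = 239.6 mol/min; y_C = 34.14 / 239.6 = 0.1425.

0.142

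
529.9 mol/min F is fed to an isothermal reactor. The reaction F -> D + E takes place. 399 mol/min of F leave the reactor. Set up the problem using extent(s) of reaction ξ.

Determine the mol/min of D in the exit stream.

131 mol/min

For F: n = n₀ − 1ξ → 399 = 529.9 − 1ξ, giving ξ = 130.9 mol/min.
Outlet amounts (n = n₀ + ν ξ):
  F: 529.9 − 1(130.9) = 399
  D: 0 + 1(130.9) = 130.9
  E: 0 + 1(130.9) = 130.9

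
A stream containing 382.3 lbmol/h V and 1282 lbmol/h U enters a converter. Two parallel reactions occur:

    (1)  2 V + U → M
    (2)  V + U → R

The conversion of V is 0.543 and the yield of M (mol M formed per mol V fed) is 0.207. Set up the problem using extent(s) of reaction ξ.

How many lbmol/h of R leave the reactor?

49.3 lbmol/h

Yield of M: 1ξ₁ / 382.3 = 0.207 → ξ₁ = 79.14 lbmol/h.
Conversion of V: 2ξ₁ + 1ξ₂ = 0.543 × 382.3 = 207.6 → ξ₂ = 49.32 lbmol/h.
Outlet amounts (n = n₀ + Σ ν·ξ):
  V: 382.3 − 2(79.14) − 1(49.32) = 174.7
  U: 1282 − 1(79.14) − 1(49.32) = 1154
  M: 0 + 1(79.14) = 79.14
  R: 0 + 1(49.32) = 49.32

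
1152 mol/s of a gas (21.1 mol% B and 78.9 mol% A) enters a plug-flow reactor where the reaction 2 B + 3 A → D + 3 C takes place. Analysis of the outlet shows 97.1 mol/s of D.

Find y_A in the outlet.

0.585

For D: n = n₀ + 1ξ → 97.1 = 0 + 1ξ, giving ξ = 97.1 mol/s.
Outlet amounts (n = n₀ + ν ξ):
  B: 243.1 − 2(97.1) = 48.87
  A: 908.9 − 3(97.1) = 617.6
  D: 0 + 1(97.1) = 97.1
  C: 0 + 3(97.1) = 291.3
Total out = 1055 mol/s; y_A = 617.6 / 1055 = 0.5855.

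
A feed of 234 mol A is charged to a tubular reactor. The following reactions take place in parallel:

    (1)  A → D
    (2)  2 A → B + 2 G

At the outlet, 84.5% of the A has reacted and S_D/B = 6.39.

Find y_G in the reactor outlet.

Conversion of A: A consumed = 0.845 × 234 = 197.7 mol = 1ξ₁ + 2ξ₂.
Selectivity: 1ξ₁ / (1ξ₂) = 6.39 → ξ₁ = 6.39 ξ₂.
Substitute: (1·6.39 + 2) ξ₂ = 197.7 → ξ₂ = 23.57 mol, ξ₁ = 150.6 mol.
Outlet amounts (n = n₀ + Σ ν·ξ):
  A: 234 − 1(150.6) − 2(23.57) = 36.27
  D: 0 + 1(150.6) = 150.6
  B: 0 + 1(23.57) = 23.57
  G: 0 + 2(23.57) = 47.13
Total out = 257.6 mol; y_G = 47.13 / 257.6 = 0.183.

0.183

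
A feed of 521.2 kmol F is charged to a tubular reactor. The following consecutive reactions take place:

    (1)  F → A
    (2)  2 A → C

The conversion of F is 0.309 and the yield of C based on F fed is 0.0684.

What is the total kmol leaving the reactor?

486 kmol

Conversion of F: F consumed = 1ξ₁ = 0.309 × 521.2 → ξ₁ = 161.1 kmol.
Yield of C: 1ξ₂ / 521.2 = 0.0684 → ξ₂ = 35.65 kmol.
Outlet amounts (n = n₀ + Σ ν·ξ):
  F: 521.2 − 1(161.1) = 360.1
  A: 0 + 1(161.1) − 2(35.65) = 89.75
  C: 0 + 1(35.65) = 35.65
Total out = 360.1 + 89.75 + 35.65 = 485.5 kmol.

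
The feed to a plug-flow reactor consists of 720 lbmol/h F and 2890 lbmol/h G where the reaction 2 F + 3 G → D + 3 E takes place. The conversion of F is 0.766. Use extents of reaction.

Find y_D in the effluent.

0.0827

F reacted = 0.766 × 720 = 551.5 lbmol/h; ν_F = −2, so ξ = 551.5/2 = 275.8 lbmol/h.
Outlet amounts (n = n₀ + ν ξ):
  F: 720 − 2(275.8) = 168.5
  G: 2890 − 3(275.8) = 2063
  D: 0 + 1(275.8) = 275.8
  E: 0 + 3(275.8) = 827.3
Total out = 3334 lbmol/h; y_D = 275.8 / 3334 = 0.08271.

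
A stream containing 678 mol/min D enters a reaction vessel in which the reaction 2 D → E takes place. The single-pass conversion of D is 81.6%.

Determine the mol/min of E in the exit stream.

D reacted = 0.816 × 678 = 553.2 mol/min; ν_D = −2, so ξ = 553.2/2 = 276.6 mol/min.
Outlet amounts (n = n₀ + ν ξ):
  D: 678 − 2(276.6) = 124.8
  E: 0 + 1(276.6) = 276.6

277 mol/min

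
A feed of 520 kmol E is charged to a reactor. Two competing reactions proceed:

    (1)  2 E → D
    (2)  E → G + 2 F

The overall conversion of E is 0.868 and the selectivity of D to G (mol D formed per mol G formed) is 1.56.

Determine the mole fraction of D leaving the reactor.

0.301

Conversion of E: E consumed = 0.868 × 520 = 451.4 kmol = 2ξ₁ + 1ξ₂.
Selectivity: 1ξ₁ / (1ξ₂) = 1.56 → ξ₁ = 1.56 ξ₂.
Substitute: (2·1.56 + 1) ξ₂ = 451.4 → ξ₂ = 109.6 kmol, ξ₁ = 170.9 kmol.
Outlet amounts (n = n₀ + Σ ν·ξ):
  E: 520 − 2(170.9) − 1(109.6) = 68.64
  D: 0 + 1(170.9) = 170.9
  G: 0 + 1(109.6) = 109.6
  F: 0 + 2(109.6) = 219.1
Total out = 568.2 kmol; y_D = 170.9 / 568.2 = 0.3008.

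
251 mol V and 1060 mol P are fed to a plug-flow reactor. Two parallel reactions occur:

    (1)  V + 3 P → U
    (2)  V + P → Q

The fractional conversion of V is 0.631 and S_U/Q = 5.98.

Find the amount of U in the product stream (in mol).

Conversion of V: V consumed = 0.631 × 251 = 158.4 mol = 1ξ₁ + 1ξ₂.
Selectivity: 1ξ₁ / (1ξ₂) = 5.98 → ξ₁ = 5.98 ξ₂.
Substitute: (1·5.98 + 1) ξ₂ = 158.4 → ξ₂ = 22.69 mol, ξ₁ = 135.7 mol.
Outlet amounts (n = n₀ + Σ ν·ξ):
  V: 251 − 1(135.7) − 1(22.69) = 92.62
  P: 1060 − 3(135.7) − 1(22.69) = 630.2
  U: 0 + 1(135.7) = 135.7
  Q: 0 + 1(22.69) = 22.69

136 mol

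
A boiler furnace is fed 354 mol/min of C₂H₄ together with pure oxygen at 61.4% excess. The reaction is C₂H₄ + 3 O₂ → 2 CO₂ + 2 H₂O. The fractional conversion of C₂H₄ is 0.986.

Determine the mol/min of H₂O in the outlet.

Stoichiometric O₂ = 3 × 354 = 1062 mol/min; O₂ fed = 1062 × 1.614 = 1714 mol/min.
Fuel reacted = 0.986 × 354 → ξ = 349 mol/min.
Outlet (n = n₀ + ν ξ):
  C₂H₄: 354 − 1(349) = 4.956
  O₂: 1714 − 3(349) = 666.9
  CO₂: 0 + 2(349) = 698.1
  H₂O: 0 + 2(349) = 698.1

698 mol/min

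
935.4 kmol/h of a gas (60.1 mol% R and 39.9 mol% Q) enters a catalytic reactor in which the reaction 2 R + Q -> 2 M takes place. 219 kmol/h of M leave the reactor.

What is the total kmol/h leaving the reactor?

826 kmol/h

For M: n = n₀ + 2ξ → 219 = 0 + 2ξ, giving ξ = 109.5 kmol/h.
Outlet amounts (n = n₀ + ν ξ):
  R: 562.2 − 2(109.5) = 343.2
  Q: 373.2 − 1(109.5) = 263.7
  M: 0 + 2(109.5) = 219
Total out = 343.2 + 263.7 + 219 = 825.9 kmol/h.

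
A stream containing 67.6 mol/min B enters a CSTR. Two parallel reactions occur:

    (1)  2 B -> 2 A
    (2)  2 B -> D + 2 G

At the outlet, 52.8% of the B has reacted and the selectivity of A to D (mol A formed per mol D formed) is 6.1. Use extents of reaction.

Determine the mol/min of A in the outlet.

26.9 mol/min

Conversion of B: B consumed = 0.528 × 67.6 = 35.69 mol/min = 2ξ₁ + 2ξ₂.
Selectivity: 2ξ₁ / (1ξ₂) = 6.1 → ξ₁ = 3.05 ξ₂.
Substitute: (2·3.05 + 2) ξ₂ = 35.69 → ξ₂ = 4.407 mol/min, ξ₁ = 13.44 mol/min.
Outlet amounts (n = n₀ + Σ ν·ξ):
  B: 67.6 − 2(13.44) − 2(4.407) = 31.91
  A: 0 + 2(13.44) = 26.88
  D: 0 + 1(4.407) = 4.407
  G: 0 + 2(4.407) = 8.813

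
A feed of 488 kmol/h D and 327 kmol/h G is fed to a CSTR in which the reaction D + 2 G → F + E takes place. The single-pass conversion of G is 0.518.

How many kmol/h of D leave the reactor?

403 kmol/h

G reacted = 0.518 × 327 = 169.4 kmol/h; ν_G = −2, so ξ = 169.4/2 = 84.69 kmol/h.
Outlet amounts (n = n₀ + ν ξ):
  D: 488 − 1(84.69) = 403.3
  G: 327 − 2(84.69) = 157.6
  F: 0 + 1(84.69) = 84.69
  E: 0 + 1(84.69) = 84.69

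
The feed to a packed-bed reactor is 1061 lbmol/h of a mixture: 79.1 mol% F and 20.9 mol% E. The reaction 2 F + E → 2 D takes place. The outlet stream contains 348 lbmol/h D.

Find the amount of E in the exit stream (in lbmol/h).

47.7 lbmol/h

For D: n = n₀ + 2ξ → 348 = 0 + 2ξ, giving ξ = 174 lbmol/h.
Outlet amounts (n = n₀ + ν ξ):
  F: 839.3 − 2(174) = 491.3
  E: 221.7 − 1(174) = 47.75
  D: 0 + 2(174) = 348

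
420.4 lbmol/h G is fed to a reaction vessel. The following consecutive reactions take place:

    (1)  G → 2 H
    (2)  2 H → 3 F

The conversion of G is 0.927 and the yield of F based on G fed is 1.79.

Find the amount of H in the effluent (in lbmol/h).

Conversion of G: G consumed = 1ξ₁ = 0.927 × 420.4 → ξ₁ = 389.7 lbmol/h.
Yield of F: 3ξ₂ / 420.4 = 1.79 → ξ₂ = 250.8 lbmol/h.
Outlet amounts (n = n₀ + Σ ν·ξ):
  G: 420.4 − 1(389.7) = 30.69
  H: 0 + 2(389.7) − 2(250.8) = 277.7
  F: 0 + 3(250.8) = 752.5

278 lbmol/h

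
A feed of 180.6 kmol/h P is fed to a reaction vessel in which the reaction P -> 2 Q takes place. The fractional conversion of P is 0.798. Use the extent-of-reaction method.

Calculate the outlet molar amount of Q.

288 kmol/h

P reacted = 0.798 × 180.6 = 144.1 kmol/h; ν_P = −1, so ξ = 144.1/1 = 144.1 kmol/h.
Outlet amounts (n = n₀ + ν ξ):
  P: 180.6 − 1(144.1) = 36.48
  Q: 0 + 2(144.1) = 288.2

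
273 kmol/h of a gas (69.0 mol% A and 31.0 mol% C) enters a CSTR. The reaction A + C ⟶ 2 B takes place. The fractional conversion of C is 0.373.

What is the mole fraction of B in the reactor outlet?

C reacted = 0.373 × 84.63 = 31.57 kmol/h; ν_C = −1, so ξ = 31.57/1 = 31.57 kmol/h.
Outlet amounts (n = n₀ + ν ξ):
  A: 188.4 − 1(31.57) = 156.8
  C: 84.63 − 1(31.57) = 53.06
  B: 0 + 2(31.57) = 63.13
Total out = 273 kmol/h; y_B = 63.13 / 273 = 0.2313.

0.231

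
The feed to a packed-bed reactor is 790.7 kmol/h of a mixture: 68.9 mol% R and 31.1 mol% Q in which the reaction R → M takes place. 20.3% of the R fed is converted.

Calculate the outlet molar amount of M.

R reacted = 0.203 × 544.8 = 110.6 kmol/h; ν_R = −1, so ξ = 110.6/1 = 110.6 kmol/h.
Outlet amounts (n = n₀ + ν ξ):
  R: 544.8 − 1(110.6) = 434.2
  M: 0 + 1(110.6) = 110.6
  Q: 245.9 (inert)

111 kmol/h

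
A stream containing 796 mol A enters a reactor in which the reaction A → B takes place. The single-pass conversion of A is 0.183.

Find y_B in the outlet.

A reacted = 0.183 × 796 = 145.7 mol; ν_A = −1, so ξ = 145.7/1 = 145.7 mol.
Outlet amounts (n = n₀ + ν ξ):
  A: 796 − 1(145.7) = 650.3
  B: 0 + 1(145.7) = 145.7
Total out = 796 mol; y_B = 145.7 / 796 = 0.183.

0.183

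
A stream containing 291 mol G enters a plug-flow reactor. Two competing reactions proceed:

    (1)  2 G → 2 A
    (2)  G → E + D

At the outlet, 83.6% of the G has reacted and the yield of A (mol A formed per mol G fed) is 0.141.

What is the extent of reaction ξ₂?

Yield of A: 2ξ₁ / 291 = 0.141 → ξ₁ = 20.52 mol.
Conversion of G: 2ξ₁ + 1ξ₂ = 0.836 × 291 = 243.3 → ξ₂ = 202.2 mol.
Outlet amounts (n = n₀ + Σ ν·ξ):
  G: 291 − 2(20.52) − 1(202.2) = 47.72
  A: 0 + 2(20.52) = 41.03
  E: 0 + 1(202.2) = 202.2
  D: 0 + 1(202.2) = 202.2

ξ₂ = 202 mol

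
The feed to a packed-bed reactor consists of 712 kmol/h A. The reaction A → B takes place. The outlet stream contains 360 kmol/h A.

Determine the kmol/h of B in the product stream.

For A: n = n₀ − 1ξ → 360 = 712 − 1ξ, giving ξ = 352 kmol/h.
Outlet amounts (n = n₀ + ν ξ):
  A: 712 − 1(352) = 360
  B: 0 + 1(352) = 352

352 kmol/h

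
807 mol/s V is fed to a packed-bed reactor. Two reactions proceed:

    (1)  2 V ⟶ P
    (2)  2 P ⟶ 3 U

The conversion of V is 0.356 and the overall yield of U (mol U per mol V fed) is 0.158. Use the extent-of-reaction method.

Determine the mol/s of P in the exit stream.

58.6 mol/s

Conversion of V: V consumed = 2ξ₁ = 0.356 × 807 → ξ₁ = 143.6 mol/s.
Yield of U: 3ξ₂ / 807 = 0.158 → ξ₂ = 42.5 mol/s.
Outlet amounts (n = n₀ + Σ ν·ξ):
  V: 807 − 2(143.6) = 519.7
  P: 0 + 1(143.6) − 2(42.5) = 58.64
  U: 0 + 3(42.5) = 127.5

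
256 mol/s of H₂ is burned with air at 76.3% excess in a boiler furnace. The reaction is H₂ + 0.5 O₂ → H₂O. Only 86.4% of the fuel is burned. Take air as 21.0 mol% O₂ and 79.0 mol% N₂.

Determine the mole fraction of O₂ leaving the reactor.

Stoichiometric O₂ = 0.5 × 256 = 128 mol/s; O₂ fed = 128 × 1.763 = 225.7 mol/s.
N₂ fed = 225.7 × 79/21 = 848.9 mol/s.
Fuel reacted = 0.864 × 256 → ξ = 221.2 mol/s.
Outlet (n = n₀ + ν ξ):
  H₂: 256 − 1(221.2) = 34.82
  O₂: 225.7 − 0.5(221.2) = 115.1
  N₂: 848.9 (inert)
  H₂O: 0 + 1(221.2) = 221.2
Total out = 1220 mol/s; y_O₂ = 115.1 / 1220 = 0.09432.

0.0943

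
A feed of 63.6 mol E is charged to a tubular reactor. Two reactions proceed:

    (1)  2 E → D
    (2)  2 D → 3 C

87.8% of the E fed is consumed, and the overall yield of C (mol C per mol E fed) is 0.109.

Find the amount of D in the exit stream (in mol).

Conversion of E: E consumed = 2ξ₁ = 0.878 × 63.6 → ξ₁ = 27.92 mol.
Yield of C: 3ξ₂ / 63.6 = 0.109 → ξ₂ = 2.311 mol.
Outlet amounts (n = n₀ + Σ ν·ξ):
  E: 63.6 − 2(27.92) = 7.759
  D: 0 + 1(27.92) − 2(2.311) = 23.3
  C: 0 + 3(2.311) = 6.932

23.3 mol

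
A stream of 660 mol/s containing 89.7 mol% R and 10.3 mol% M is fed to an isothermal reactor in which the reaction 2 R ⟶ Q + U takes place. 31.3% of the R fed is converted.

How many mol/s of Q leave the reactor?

R reacted = 0.313 × 592 = 185.3 mol/s; ν_R = −2, so ξ = 185.3/2 = 92.65 mol/s.
Outlet amounts (n = n₀ + ν ξ):
  R: 592 − 2(92.65) = 406.7
  Q: 0 + 1(92.65) = 92.65
  U: 0 + 1(92.65) = 92.65
  M: 67.98 (inert)

92.7 mol/s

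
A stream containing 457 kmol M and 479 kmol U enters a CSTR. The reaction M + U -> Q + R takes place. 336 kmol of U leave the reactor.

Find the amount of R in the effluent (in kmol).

For U: n = n₀ − 1ξ → 336 = 479 − 1ξ, giving ξ = 143 kmol.
Outlet amounts (n = n₀ + ν ξ):
  M: 457 − 1(143) = 314
  U: 479 − 1(143) = 336
  Q: 0 + 1(143) = 143
  R: 0 + 1(143) = 143

143 kmol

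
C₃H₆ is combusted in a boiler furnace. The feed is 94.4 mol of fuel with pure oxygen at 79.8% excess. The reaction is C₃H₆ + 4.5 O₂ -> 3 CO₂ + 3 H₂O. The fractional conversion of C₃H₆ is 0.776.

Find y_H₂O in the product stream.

0.246

Stoichiometric O₂ = 4.5 × 94.4 = 424.8 mol; O₂ fed = 424.8 × 1.798 = 763.8 mol.
Fuel reacted = 0.776 × 94.4 → ξ = 73.25 mol.
Outlet (n = n₀ + ν ξ):
  C₃H₆: 94.4 − 1(73.25) = 21.15
  O₂: 763.8 − 4.5(73.25) = 434.1
  CO₂: 0 + 3(73.25) = 219.8
  H₂O: 0 + 3(73.25) = 219.8
Total out = 894.8 mol; y_H₂O = 219.8 / 894.8 = 0.2456.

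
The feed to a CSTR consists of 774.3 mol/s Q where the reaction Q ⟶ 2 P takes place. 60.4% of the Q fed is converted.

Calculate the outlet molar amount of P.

Q reacted = 0.604 × 774.3 = 467.7 mol/s; ν_Q = −1, so ξ = 467.7/1 = 467.7 mol/s.
Outlet amounts (n = n₀ + ν ξ):
  Q: 774.3 − 1(467.7) = 306.6
  P: 0 + 2(467.7) = 935.4

935 mol/s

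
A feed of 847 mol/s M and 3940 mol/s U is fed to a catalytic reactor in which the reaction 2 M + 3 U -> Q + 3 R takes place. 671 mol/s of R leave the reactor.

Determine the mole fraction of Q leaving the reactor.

For R: n = n₀ + 3ξ → 671 = 0 + 3ξ, giving ξ = 223.7 mol/s.
Outlet amounts (n = n₀ + ν ξ):
  M: 847 − 2(223.7) = 399.7
  U: 3940 − 3(223.7) = 3269
  Q: 0 + 1(223.7) = 223.7
  R: 0 + 3(223.7) = 671
Total out = 4563 mol/s; y_Q = 223.7 / 4563 = 0.04901.

0.049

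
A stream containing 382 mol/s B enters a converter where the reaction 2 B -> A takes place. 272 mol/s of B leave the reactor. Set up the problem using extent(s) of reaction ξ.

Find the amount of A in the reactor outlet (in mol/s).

For B: n = n₀ − 2ξ → 272 = 382 − 2ξ, giving ξ = 55 mol/s.
Outlet amounts (n = n₀ + ν ξ):
  B: 382 − 2(55) = 272
  A: 0 + 1(55) = 55

55 mol/s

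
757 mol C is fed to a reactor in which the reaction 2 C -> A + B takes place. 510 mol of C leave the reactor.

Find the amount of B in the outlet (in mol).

124 mol

For C: n = n₀ − 2ξ → 510 = 757 − 2ξ, giving ξ = 123.5 mol.
Outlet amounts (n = n₀ + ν ξ):
  C: 757 − 2(123.5) = 510
  A: 0 + 1(123.5) = 123.5
  B: 0 + 1(123.5) = 123.5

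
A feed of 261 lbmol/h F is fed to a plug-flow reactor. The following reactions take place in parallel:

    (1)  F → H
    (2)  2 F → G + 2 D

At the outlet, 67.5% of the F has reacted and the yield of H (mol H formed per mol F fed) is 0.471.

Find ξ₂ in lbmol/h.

Yield of H: 1ξ₁ / 261 = 0.471 → ξ₁ = 122.9 lbmol/h.
Conversion of F: 1ξ₁ + 2ξ₂ = 0.675 × 261 = 176.2 → ξ₂ = 26.62 lbmol/h.
Outlet amounts (n = n₀ + Σ ν·ξ):
  F: 261 − 1(122.9) − 2(26.62) = 84.82
  H: 0 + 1(122.9) = 122.9
  G: 0 + 1(26.62) = 26.62
  D: 0 + 2(26.62) = 53.24

ξ₂ = 26.6 lbmol/h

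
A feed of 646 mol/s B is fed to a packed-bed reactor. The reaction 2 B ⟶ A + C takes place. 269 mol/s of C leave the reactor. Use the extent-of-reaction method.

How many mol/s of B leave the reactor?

For C: n = n₀ + 1ξ → 269 = 0 + 1ξ, giving ξ = 269 mol/s.
Outlet amounts (n = n₀ + ν ξ):
  B: 646 − 2(269) = 108
  A: 0 + 1(269) = 269
  C: 0 + 1(269) = 269

108 mol/s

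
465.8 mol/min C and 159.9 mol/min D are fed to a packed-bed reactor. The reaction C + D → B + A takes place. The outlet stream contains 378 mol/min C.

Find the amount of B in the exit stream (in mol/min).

For C: n = n₀ − 1ξ → 378 = 465.8 − 1ξ, giving ξ = 87.8 mol/min.
Outlet amounts (n = n₀ + ν ξ):
  C: 465.8 − 1(87.8) = 378
  D: 159.9 − 1(87.8) = 72.1
  B: 0 + 1(87.8) = 87.8
  A: 0 + 1(87.8) = 87.8

87.8 mol/min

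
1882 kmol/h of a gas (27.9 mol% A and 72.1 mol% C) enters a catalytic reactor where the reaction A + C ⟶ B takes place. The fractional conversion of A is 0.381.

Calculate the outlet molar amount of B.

A reacted = 0.381 × 525.1 = 200.1 kmol/h; ν_A = −1, so ξ = 200.1/1 = 200.1 kmol/h.
Outlet amounts (n = n₀ + ν ξ):
  A: 525.1 − 1(200.1) = 325
  C: 1357 − 1(200.1) = 1157
  B: 0 + 1(200.1) = 200.1

200 kmol/h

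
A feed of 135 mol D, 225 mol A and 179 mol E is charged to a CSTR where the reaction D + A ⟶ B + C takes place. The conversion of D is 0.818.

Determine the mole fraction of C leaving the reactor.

D reacted = 0.818 × 135 = 110.4 mol; ν_D = −1, so ξ = 110.4/1 = 110.4 mol.
Outlet amounts (n = n₀ + ν ξ):
  D: 135 − 1(110.4) = 24.57
  A: 225 − 1(110.4) = 114.6
  B: 0 + 1(110.4) = 110.4
  C: 0 + 1(110.4) = 110.4
  E: 179 (inert)
Total out = 539 mol; y_C = 110.4 / 539 = 0.2049.

0.205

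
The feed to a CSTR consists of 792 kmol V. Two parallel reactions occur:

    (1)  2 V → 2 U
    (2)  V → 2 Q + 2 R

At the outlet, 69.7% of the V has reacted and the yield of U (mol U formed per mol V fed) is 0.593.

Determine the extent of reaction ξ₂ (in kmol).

ξ₂ = 82.4 kmol

Yield of U: 2ξ₁ / 792 = 0.593 → ξ₁ = 234.8 kmol.
Conversion of V: 2ξ₁ + 1ξ₂ = 0.697 × 792 = 552 → ξ₂ = 82.37 kmol.
Outlet amounts (n = n₀ + Σ ν·ξ):
  V: 792 − 2(234.8) − 1(82.37) = 240
  U: 0 + 2(234.8) = 469.7
  Q: 0 + 2(82.37) = 164.7
  R: 0 + 2(82.37) = 164.7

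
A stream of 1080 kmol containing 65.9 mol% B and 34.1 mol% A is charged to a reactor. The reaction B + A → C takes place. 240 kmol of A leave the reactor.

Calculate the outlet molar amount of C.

128 kmol

For A: n = n₀ − 1ξ → 240 = 368.3 − 1ξ, giving ξ = 128.3 kmol.
Outlet amounts (n = n₀ + ν ξ):
  B: 711.7 − 1(128.3) = 583.4
  A: 368.3 − 1(128.3) = 240
  C: 0 + 1(128.3) = 128.3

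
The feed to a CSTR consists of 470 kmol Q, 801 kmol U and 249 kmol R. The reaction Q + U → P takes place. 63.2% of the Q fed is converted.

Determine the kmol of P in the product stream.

297 kmol

Q reacted = 0.632 × 470 = 297 kmol; ν_Q = −1, so ξ = 297/1 = 297 kmol.
Outlet amounts (n = n₀ + ν ξ):
  Q: 470 − 1(297) = 173
  U: 801 − 1(297) = 504
  P: 0 + 1(297) = 297
  R: 249 (inert)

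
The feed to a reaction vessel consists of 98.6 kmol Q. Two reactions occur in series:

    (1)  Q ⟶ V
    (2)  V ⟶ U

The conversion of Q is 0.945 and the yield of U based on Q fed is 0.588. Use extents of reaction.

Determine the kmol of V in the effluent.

35.2 kmol

Conversion of Q: Q consumed = 1ξ₁ = 0.945 × 98.6 → ξ₁ = 93.18 kmol.
Yield of U: 1ξ₂ / 98.6 = 0.588 → ξ₂ = 57.98 kmol.
Outlet amounts (n = n₀ + Σ ν·ξ):
  Q: 98.6 − 1(93.18) = 5.423
  V: 0 + 1(93.18) − 1(57.98) = 35.2
  U: 0 + 1(57.98) = 57.98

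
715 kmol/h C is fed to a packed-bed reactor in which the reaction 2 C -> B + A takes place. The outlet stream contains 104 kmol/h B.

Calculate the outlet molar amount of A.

104 kmol/h

For B: n = n₀ + 1ξ → 104 = 0 + 1ξ, giving ξ = 104 kmol/h.
Outlet amounts (n = n₀ + ν ξ):
  C: 715 − 2(104) = 507
  B: 0 + 1(104) = 104
  A: 0 + 1(104) = 104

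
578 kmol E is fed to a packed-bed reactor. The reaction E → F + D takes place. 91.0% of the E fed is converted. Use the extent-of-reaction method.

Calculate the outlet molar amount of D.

526 kmol

E reacted = 0.91 × 578 = 526 kmol; ν_E = −1, so ξ = 526/1 = 526 kmol.
Outlet amounts (n = n₀ + ν ξ):
  E: 578 − 1(526) = 52.02
  F: 0 + 1(526) = 526
  D: 0 + 1(526) = 526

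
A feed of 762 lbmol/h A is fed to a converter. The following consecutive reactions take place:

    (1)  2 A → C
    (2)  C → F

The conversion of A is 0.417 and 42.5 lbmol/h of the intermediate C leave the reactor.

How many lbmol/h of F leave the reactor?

Conversion of A: A consumed = 2ξ₁ = 0.417 × 762 → ξ₁ = 158.9 lbmol/h.
C balance: n_C = 0 + 1ξ₁ − 1ξ₂ = 42.5 → ξ₂ = (1·158.9 − 42.5)/1 = 116.4 lbmol/h.
Outlet amounts (n = n₀ + Σ ν·ξ):
  A: 762 − 2(158.9) = 444.2
  C: 0 + 1(158.9) − 1(116.4) = 42.5
  F: 0 + 1(116.4) = 116.4

116 lbmol/h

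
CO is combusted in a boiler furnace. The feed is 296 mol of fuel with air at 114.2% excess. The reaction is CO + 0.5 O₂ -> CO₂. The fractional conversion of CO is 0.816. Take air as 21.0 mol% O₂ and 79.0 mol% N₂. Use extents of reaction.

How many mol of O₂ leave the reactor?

Stoichiometric O₂ = 0.5 × 296 = 148 mol; O₂ fed = 148 × 2.142 = 317 mol.
N₂ fed = 317 × 79/21 = 1193 mol.
Fuel reacted = 0.816 × 296 → ξ = 241.5 mol.
Outlet (n = n₀ + ν ξ):
  CO: 296 − 1(241.5) = 54.46
  O₂: 317 − 0.5(241.5) = 196.2
  N₂: 1193 (inert)
  CO₂: 0 + 1(241.5) = 241.5

196 mol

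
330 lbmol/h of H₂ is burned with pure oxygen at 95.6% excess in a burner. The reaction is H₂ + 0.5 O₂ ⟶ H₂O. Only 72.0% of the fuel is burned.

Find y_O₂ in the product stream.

0.382

Stoichiometric O₂ = 0.5 × 330 = 165 lbmol/h; O₂ fed = 165 × 1.956 = 322.7 lbmol/h.
Fuel reacted = 0.72 × 330 → ξ = 237.6 lbmol/h.
Outlet (n = n₀ + ν ξ):
  H₂: 330 − 1(237.6) = 92.4
  O₂: 322.7 − 0.5(237.6) = 203.9
  H₂O: 0 + 1(237.6) = 237.6
Total out = 533.9 lbmol/h; y_O₂ = 203.9 / 533.9 = 0.382.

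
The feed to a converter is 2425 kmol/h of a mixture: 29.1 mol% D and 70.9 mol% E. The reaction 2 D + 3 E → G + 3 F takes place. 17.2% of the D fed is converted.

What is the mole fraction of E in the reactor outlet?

0.65

D reacted = 0.172 × 705.7 = 121.4 kmol/h; ν_D = −2, so ξ = 121.4/2 = 60.69 kmol/h.
Outlet amounts (n = n₀ + ν ξ):
  D: 705.7 − 2(60.69) = 584.3
  E: 1719 − 3(60.69) = 1537
  G: 0 + 1(60.69) = 60.69
  F: 0 + 3(60.69) = 182.1
Total out = 2364 kmol/h; y_E = 1537 / 2364 = 0.6502.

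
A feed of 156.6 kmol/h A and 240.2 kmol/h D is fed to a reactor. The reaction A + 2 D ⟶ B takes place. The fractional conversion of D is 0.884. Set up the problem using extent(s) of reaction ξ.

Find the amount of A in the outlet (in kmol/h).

50.4 kmol/h

D reacted = 0.884 × 240.2 = 212.3 kmol/h; ν_D = −2, so ξ = 212.3/2 = 106.2 kmol/h.
Outlet amounts (n = n₀ + ν ξ):
  A: 156.6 − 1(106.2) = 50.43
  D: 240.2 − 2(106.2) = 27.86
  B: 0 + 1(106.2) = 106.2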